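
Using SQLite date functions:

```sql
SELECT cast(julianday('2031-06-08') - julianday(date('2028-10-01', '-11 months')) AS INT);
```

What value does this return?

1315

Adding -11 months to 2028-10-01 gives 2027-11-01.
29 days remain in November 2027 after the 1st (30 − 1).
Full months from December 2027 through May 2031 contribute their day counts.
Then 8 days into June 2031.
Total: 29 + 31 + 31 + 29 + 31 + 30 + 31 + 30 + 31 + 31 + 30 + 31 + 30 + 31 + 31 + 28 + 31 + 30 + 31 + 30 + 31 + 31 + 30 + 31 + 30 + 31 + 31 + 28 + 31 + 30 + 31 + 30 + 31 + 31 + 30 + 31 + 30 + 31 + 31 + 28 + 31 + 30 + 31 + 8 = 1315.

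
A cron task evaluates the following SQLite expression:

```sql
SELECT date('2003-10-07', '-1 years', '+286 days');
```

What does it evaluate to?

Adding -1 year to 2003-10-07 gives 2002-10-07.
Applying '+286 days' to 2002-10-07: counting 286 days forward gives 2003-07-20.

2003-07-20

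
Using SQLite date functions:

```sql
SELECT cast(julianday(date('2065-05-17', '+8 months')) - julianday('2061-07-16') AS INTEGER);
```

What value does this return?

1646

Adding +8 months to 2065-05-17 gives 2066-01-17.
15 days remain in July 2061 after the 16th (31 − 16).
Full months from August 2061 through December 2065 contribute their day counts.
Then 17 days into January 2066.
Total: 15 + 31 + 30 + 31 + 30 + 31 + 31 + 28 + 31 + 30 + 31 + 30 + 31 + 31 + 30 + 31 + 30 + 31 + 31 + 28 + 31 + 30 + 31 + 30 + 31 + 31 + 30 + 31 + 30 + 31 + 31 + 29 + 31 + 30 + 31 + 30 + 31 + 31 + 30 + 31 + 30 + 31 + 31 + 28 + 31 + 30 + 31 + 30 + 31 + 31 + 30 + 31 + 30 + 31 + 17 = 1646.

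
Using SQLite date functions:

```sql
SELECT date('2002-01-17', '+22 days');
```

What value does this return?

2002-02-08

January 2002 has 31 days; 14 remain after the 17th, so 15 days reach 2002-02-01.
Advancing 7 more days within February lands on 2002-02-08.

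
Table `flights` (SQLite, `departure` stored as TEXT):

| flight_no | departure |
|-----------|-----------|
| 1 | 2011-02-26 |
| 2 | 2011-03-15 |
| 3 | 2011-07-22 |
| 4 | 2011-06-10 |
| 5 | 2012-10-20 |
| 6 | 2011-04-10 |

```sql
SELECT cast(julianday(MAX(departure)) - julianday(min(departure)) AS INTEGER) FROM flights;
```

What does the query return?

602

MIN = 2011-02-26, MAX = 2012-10-20.
2 days remain in February 2011 after the 26th (28 − 26).
Full months from March 2011 through September 2012 contribute their day counts.
Then 20 days into October 2012.
Total: 2 + 31 + 30 + 31 + 30 + 31 + 31 + 30 + 31 + 30 + 31 + 31 + 29 + 31 + 30 + 31 + 30 + 31 + 31 + 30 + 20 = 602.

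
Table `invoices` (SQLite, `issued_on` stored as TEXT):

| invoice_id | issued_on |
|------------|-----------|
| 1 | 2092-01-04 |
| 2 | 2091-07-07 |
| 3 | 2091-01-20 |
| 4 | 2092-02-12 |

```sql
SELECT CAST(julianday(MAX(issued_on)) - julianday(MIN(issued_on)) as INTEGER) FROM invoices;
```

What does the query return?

388

MIN = 2091-01-20, MAX = 2092-02-12.
11 days remain in January 2091 after the 20th (31 − 20).
Full months from February 2091 through January 2092 contribute their day counts.
Then 12 days into February 2092.
Total: 11 + 28 + 31 + 30 + 31 + 30 + 31 + 31 + 30 + 31 + 30 + 31 + 31 + 12 = 388.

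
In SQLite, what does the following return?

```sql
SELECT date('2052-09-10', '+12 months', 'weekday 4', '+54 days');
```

Adding +12 months to 2052-09-10 gives 2053-09-10.
`weekday 4` advances to the next Thursday; 2053-09-10 is a Wednesday, so it moves forward to 2053-09-11.
Applying '+54 days' to 2053-09-11: counting 54 days forward gives 2053-11-04.

2053-11-04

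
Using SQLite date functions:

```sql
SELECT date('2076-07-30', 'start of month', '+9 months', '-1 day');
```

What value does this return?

2077-03-31

`start of month` rewinds 2076-07-30 to 2076-07-01.
Adding +9 months to 2076-07-01 gives 2077-04-01.
Going back 1 day from 2077-04-01 reaches 2077-03-31 (last day of March, 31 days).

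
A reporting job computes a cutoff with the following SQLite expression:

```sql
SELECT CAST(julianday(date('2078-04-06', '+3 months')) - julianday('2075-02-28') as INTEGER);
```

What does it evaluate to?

Adding +3 months to 2078-04-06 gives 2078-07-06.
0 days remain in February 2075 after the 28th (28 − 28).
Full months from March 2075 through June 2078 contribute their day counts.
Then 6 days into July 2078.
Total: 0 + 31 + 30 + 31 + 30 + 31 + 31 + 30 + 31 + 30 + 31 + 31 + 29 + 31 + 30 + 31 + 30 + 31 + 31 + 30 + 31 + 30 + 31 + 31 + 28 + 31 + 30 + 31 + 30 + 31 + 31 + 30 + 31 + 30 + 31 + 31 + 28 + 31 + 30 + 31 + 30 + 6 = 1224.

1224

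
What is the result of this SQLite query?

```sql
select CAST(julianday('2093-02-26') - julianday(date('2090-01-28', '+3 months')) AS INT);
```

Adding +3 months to 2090-01-28 gives 2090-04-28.
2 days remain in April 2090 after the 28th (30 − 28).
Full months from May 2090 through January 2093 contribute their day counts.
Then 26 days into February 2093.
Total: 2 + 31 + 30 + 31 + 31 + 30 + 31 + 30 + 31 + 31 + 28 + 31 + 30 + 31 + 30 + 31 + 31 + 30 + 31 + 30 + 31 + 31 + 29 + 31 + 30 + 31 + 30 + 31 + 31 + 30 + 31 + 30 + 31 + 31 + 26 = 1035.

1035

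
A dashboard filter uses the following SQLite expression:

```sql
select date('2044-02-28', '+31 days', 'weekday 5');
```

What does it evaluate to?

2044-04-01

February 2044 has 29 days; 1 remain after the 28th, so 2 days reach 2044-03-01.
Advancing 29 more days within March lands on 2044-03-30.
`weekday 5` advances to the next Friday; 2044-03-30 is a Wednesday, so it moves forward to 2044-04-01.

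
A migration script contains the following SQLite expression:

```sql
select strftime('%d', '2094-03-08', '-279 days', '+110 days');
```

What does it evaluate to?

First apply '-279 days', '+110 days': 2094-03-08 → 2093-09-20.
`%d` extracts the 2-digit day of month: 20.

20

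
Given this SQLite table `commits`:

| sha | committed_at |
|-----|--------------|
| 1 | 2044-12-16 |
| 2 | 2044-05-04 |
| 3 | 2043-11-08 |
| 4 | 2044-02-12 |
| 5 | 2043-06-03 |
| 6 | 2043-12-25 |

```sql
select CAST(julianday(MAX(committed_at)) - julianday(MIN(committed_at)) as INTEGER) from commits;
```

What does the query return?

562

MIN = 2043-06-03, MAX = 2044-12-16.
27 days remain in June 2043 after the 3rd (30 − 3).
Full months from July 2043 through November 2044 contribute their day counts.
Then 16 days into December 2044.
Total: 27 + 31 + 31 + 30 + 31 + 30 + 31 + 31 + 29 + 31 + 30 + 31 + 30 + 31 + 31 + 30 + 31 + 30 + 16 = 562.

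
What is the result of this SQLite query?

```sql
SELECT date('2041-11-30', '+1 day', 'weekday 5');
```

November 2041 has 30 days; 0 remain after the 30th, so 1 days reach 2041-12-01.
`weekday 5` advances to the next Friday; 2041-12-01 is a Sunday, so it moves forward to 2041-12-06.

2041-12-06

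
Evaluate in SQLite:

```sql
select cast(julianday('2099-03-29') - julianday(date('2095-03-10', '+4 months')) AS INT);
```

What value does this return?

Adding +4 months to 2095-03-10 gives 2095-07-10.
21 days remain in July 2095 after the 10th (31 − 10).
Full months from August 2095 through February 2099 contribute their day counts.
Then 29 days into March 2099.
Total: 21 + 31 + 30 + 31 + 30 + 31 + 31 + 29 + 31 + 30 + 31 + 30 + 31 + 31 + 30 + 31 + 30 + 31 + 31 + 28 + 31 + 30 + 31 + 30 + 31 + 31 + 30 + 31 + 30 + 31 + 31 + 28 + 31 + 30 + 31 + 30 + 31 + 31 + 30 + 31 + 30 + 31 + 31 + 28 + 29 = 1358.

1358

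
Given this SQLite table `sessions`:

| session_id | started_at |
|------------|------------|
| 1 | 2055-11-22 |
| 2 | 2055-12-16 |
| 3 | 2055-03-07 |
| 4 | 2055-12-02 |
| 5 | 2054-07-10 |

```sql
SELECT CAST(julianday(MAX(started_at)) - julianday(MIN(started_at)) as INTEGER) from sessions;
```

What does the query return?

MIN = 2054-07-10, MAX = 2055-12-16.
21 days remain in July 2054 after the 10th (31 − 10).
Full months from August 2054 through November 2055 contribute their day counts.
Then 16 days into December 2055.
Total: 21 + 31 + 30 + 31 + 30 + 31 + 31 + 28 + 31 + 30 + 31 + 30 + 31 + 31 + 30 + 31 + 30 + 16 = 524.

524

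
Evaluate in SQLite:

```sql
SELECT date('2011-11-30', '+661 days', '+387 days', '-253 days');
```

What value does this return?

Applying '+661 days' to 2011-11-30: counting 661 days forward gives 2013-09-21.
Applying '+387 days' to 2013-09-21: counting 387 days forward gives 2014-10-13.
Applying '-253 days' to 2014-10-13: counting 253 days back gives 2014-02-02.

2014-02-02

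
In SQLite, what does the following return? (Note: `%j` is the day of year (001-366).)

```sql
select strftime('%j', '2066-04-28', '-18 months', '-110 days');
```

First apply '-18 months', '-110 days': 2066-04-28 → 2064-07-10.
Day-of-year for 2064-07-10: days since 2064-01-01 inclusive = 192, zero-padded to 192.

192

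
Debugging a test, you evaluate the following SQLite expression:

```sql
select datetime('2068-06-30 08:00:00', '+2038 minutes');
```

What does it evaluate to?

2068-07-01 17:58:00

2038 minutes = 33h 58m; +2038 minutes from 2068-06-30 08:00:00 is 2068-07-01 17:58:00 (crosses midnight).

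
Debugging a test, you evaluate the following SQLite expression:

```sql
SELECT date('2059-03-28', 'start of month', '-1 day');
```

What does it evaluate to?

2059-02-28

`start of month` rewinds 2059-03-28 to 2059-03-01.
Going back 1 day from 2059-03-01 reaches 2059-02-28 (last day of February, 28 days).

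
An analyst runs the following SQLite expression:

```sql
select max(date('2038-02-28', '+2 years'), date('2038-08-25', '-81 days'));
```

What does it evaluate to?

date('2038-02-28', '+2 years') → 2040-02-28.
date('2038-08-25', '-81 days') → 2038-06-05.
Later of the two is 2040-02-28.

2040-02-28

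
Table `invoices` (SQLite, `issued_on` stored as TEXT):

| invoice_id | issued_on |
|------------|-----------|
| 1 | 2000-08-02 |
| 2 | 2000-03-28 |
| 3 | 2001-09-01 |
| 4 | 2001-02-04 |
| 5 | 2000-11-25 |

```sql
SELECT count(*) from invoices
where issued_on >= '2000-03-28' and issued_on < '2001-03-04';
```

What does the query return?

4

Rows in [2000-03-28, 2001-03-04): 2000-08-02, 2000-03-28, 2001-02-04, 2000-11-25 → 4 rows.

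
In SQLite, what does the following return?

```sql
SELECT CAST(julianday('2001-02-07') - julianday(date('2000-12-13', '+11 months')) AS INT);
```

-279

Adding +11 months to 2000-12-13 gives 2001-11-13.
21 days remain in February 2001 after the 7th (28 − 7).
Full months from March 2001 through October 2001 contribute their day counts.
Then 13 days into November 2001.
Total: 21 + 31 + 30 + 31 + 30 + 31 + 31 + 30 + 31 + 13 = 279.
The subtraction is earlier − later, so the result is −279 → -279.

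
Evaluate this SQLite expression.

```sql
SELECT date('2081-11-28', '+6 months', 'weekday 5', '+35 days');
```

Adding +6 months to 2081-11-28 gives 2082-05-28.
`weekday 5` advances to the next Friday; 2082-05-28 is a Thursday, so it moves forward to 2082-05-29.
May 2082 has 31 days; 2 remain after the 29th, so 3 days reach 2082-06-01.
June 2082 has 30 days; 29 remain after the 1st, so 30 days reach 2082-07-01.
Advancing 2 more days within July lands on 2082-07-03.

2082-07-03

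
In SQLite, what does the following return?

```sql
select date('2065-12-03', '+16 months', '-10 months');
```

Adding +16 months to 2065-12-03 gives 2067-04-03.
Adding -10 months to 2067-04-03 gives 2066-06-03.

2066-06-03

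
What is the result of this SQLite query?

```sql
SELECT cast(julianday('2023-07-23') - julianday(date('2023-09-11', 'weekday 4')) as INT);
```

`weekday 4` advances to the next Thursday; 2023-09-11 is a Monday, so it moves forward to 2023-09-14.
8 days remain in July 2023 after the 23rd (31 − 23).
August 2023: 31 days.
Then 14 days into September 2023.
Total: 8 + 31 + 14 = 53.
The subtraction is earlier − later, so the result is −53 → -53.

-53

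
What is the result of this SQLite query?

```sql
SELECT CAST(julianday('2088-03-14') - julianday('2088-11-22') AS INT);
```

17 days remain in March 2088 after the 14th (31 − 14).
Full months from April 2088 through October 2088 contribute their day counts.
Then 22 days into November 2088.
Total: 17 + 30 + 31 + 30 + 31 + 31 + 30 + 31 + 22 = 253.
The subtraction is earlier − later, so the result is −253 → -253.

-253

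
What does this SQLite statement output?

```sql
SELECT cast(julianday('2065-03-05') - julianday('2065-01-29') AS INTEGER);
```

2 days remain in January 2065 after the 29th (31 − 29).
February 2065: 28 days.
Then 5 days into March 2065.
Total: 2 + 28 + 5 = 35.

35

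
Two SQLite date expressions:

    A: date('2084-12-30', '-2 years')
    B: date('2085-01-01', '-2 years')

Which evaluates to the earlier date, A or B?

A

A = 2082-12-30.
B = 2083-01-01.
A is earlier.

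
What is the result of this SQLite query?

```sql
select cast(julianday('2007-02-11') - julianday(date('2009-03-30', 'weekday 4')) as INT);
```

`weekday 4` advances to the next Thursday; 2009-03-30 is a Monday, so it moves forward to 2009-04-02.
17 days remain in February 2007 after the 11th (28 − 11).
Full months from March 2007 through March 2009 contribute their day counts.
Then 2 days into April 2009.
Total: 17 + 31 + 30 + 31 + 30 + 31 + 31 + 30 + 31 + 30 + 31 + 31 + 29 + 31 + 30 + 31 + 30 + 31 + 31 + 30 + 31 + 30 + 31 + 31 + 28 + 31 + 2 = 781.
The subtraction is earlier − later, so the result is −781 → -781.

-781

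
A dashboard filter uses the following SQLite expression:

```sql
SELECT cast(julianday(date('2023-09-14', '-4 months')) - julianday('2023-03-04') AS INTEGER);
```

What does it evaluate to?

71

Adding -4 months to 2023-09-14 gives 2023-05-14.
27 days remain in March 2023 after the 4th (31 − 4).
April 2023: 30 days.
Then 14 days into May 2023.
Total: 27 + 30 + 14 = 71.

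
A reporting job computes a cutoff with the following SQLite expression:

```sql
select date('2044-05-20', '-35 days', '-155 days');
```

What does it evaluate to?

Going back 20 days from 2044-05-20 reaches 2044-04-30 (last day of April, 30 days).
Going back 15 days within April lands on 2044-04-15.
Applying '-155 days' to 2044-04-15: counting 155 days back gives 2043-11-12.

2043-11-12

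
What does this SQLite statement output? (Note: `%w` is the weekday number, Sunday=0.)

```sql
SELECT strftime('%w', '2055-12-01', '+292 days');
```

First apply '+292 days': 2055-12-01 → 2056-09-18.
2056-09-18 is a Monday; with Sunday=0 that is 1.

1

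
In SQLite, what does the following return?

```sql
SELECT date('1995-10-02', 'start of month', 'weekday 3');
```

1995-10-04

`start of month` rewinds 1995-10-02 to 1995-10-01.
`weekday 3` advances to the next Wednesday; 1995-10-01 is a Sunday, so it moves forward to 1995-10-04.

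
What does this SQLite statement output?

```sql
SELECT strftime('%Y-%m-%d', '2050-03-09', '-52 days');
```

2050-01-16

First apply '-52 days': 2050-03-09 → 2050-01-16.
`%Y-%m-%d` extracts the ISO date: 2050-01-16.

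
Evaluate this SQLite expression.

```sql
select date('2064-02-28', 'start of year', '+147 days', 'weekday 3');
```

2064-05-28

`start of year` rewinds 2064-02-28 to 2064-01-01.
Applying '+147 days' to 2064-01-01: counting 147 days forward gives 2064-05-27.
`weekday 3` advances to the next Wednesday; 2064-05-27 is a Tuesday, so it moves forward to 2064-05-28.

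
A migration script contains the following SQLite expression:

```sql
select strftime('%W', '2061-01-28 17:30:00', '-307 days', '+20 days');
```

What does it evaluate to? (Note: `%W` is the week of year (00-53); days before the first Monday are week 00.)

First apply '-307 days', '+20 days': 2061-01-28 17:30:00 → 2060-04-16 17:30:00.
2060-04-16 is a Friday. SQLite's %W counts Mondays since the year started; the result is 15.

15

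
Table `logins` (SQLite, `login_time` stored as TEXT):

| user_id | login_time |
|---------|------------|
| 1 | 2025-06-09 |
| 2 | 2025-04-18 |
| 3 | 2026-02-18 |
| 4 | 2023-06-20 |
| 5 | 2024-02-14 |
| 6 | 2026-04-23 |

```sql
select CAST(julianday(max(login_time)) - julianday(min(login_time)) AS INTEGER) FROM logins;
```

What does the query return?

MIN = 2023-06-20, MAX = 2026-04-23.
10 days remain in June 2023 after the 20th (30 − 20).
Full months from July 2023 through March 2026 contribute their day counts.
Then 23 days into April 2026.
Total: 10 + 31 + 31 + 30 + 31 + 30 + 31 + 31 + 29 + 31 + 30 + 31 + 30 + 31 + 31 + 30 + 31 + 30 + 31 + 31 + 28 + 31 + 30 + 31 + 30 + 31 + 31 + 30 + 31 + 30 + 31 + 31 + 28 + 31 + 23 = 1038.

1038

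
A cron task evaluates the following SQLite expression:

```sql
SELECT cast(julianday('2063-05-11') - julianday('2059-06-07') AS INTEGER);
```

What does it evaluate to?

23 days remain in June 2059 after the 7th (30 − 7).
Full months from July 2059 through April 2063 contribute their day counts.
Then 11 days into May 2063.
Total: 23 + 31 + 31 + 30 + 31 + 30 + 31 + 31 + 29 + 31 + 30 + 31 + 30 + 31 + 31 + 30 + 31 + 30 + 31 + 31 + 28 + 31 + 30 + 31 + 30 + 31 + 31 + 30 + 31 + 30 + 31 + 31 + 28 + 31 + 30 + 31 + 30 + 31 + 31 + 30 + 31 + 30 + 31 + 31 + 28 + 31 + 30 + 11 = 1434.

1434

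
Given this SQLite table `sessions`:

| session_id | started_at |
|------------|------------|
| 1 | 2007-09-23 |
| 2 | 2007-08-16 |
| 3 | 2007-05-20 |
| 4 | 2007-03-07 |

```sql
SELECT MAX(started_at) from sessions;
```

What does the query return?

2007-09-23

MAX over {2007-03-07, 2007-05-20, 2007-08-16, 2007-09-23}.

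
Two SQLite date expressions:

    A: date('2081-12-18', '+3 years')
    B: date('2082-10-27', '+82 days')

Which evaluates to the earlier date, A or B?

A = 2084-12-18.
B = 2083-01-17.
B is earlier.

B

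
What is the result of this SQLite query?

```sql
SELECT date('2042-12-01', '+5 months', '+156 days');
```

2043-10-04

Adding +5 months to 2042-12-01 gives 2043-05-01.
Applying '+156 days' to 2043-05-01: counting 156 days forward gives 2043-10-04.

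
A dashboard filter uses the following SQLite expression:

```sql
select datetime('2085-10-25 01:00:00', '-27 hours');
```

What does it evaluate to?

2085-10-23 22:00:00

-27 hours from 2085-10-25 01:00:00 is 2085-10-23 22:00:00 (crosses midnight).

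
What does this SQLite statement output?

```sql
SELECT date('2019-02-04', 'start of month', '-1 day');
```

2019-01-31

`start of month` rewinds 2019-02-04 to 2019-02-01.
Going back 1 day from 2019-02-01 reaches 2019-01-31 (last day of January, 31 days).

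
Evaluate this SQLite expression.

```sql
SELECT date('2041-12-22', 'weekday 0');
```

`weekday 0` advances to the next Sunday; 2041-12-22 is already a Sunday, so it stays at 2041-12-22.

2041-12-22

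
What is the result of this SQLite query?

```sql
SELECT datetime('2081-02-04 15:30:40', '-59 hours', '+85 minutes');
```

2081-02-02 05:55:40

-59 hours from 2081-02-04 15:30:40 is 2081-02-02 04:30:40 (crosses midnight).
85 minutes = 1h 25m; +85 minutes from 2081-02-02 04:30:40 is 2081-02-02 05:55:40.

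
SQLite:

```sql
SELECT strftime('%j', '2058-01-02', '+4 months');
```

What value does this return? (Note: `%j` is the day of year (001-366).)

122

First apply '+4 months': 2058-01-02 → 2058-05-02.
Day-of-year for 2058-05-02: days since 2058-01-01 inclusive = 122, zero-padded to 122.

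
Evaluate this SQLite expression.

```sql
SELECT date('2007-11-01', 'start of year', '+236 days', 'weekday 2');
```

2007-08-28

`start of year` rewinds 2007-11-01 to 2007-01-01.
Applying '+236 days' to 2007-01-01: counting 236 days forward gives 2007-08-25.
`weekday 2` advances to the next Tuesday; 2007-08-25 is a Saturday, so it moves forward to 2007-08-28.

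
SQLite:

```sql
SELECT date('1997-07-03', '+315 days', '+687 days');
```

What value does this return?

2000-03-31

Applying '+315 days' to 1997-07-03: counting 315 days forward gives 1998-05-14.
Applying '+687 days' to 1998-05-14: counting 687 days forward gives 2000-03-31.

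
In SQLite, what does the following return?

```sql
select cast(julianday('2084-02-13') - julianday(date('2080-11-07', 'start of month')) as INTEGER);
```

`start of month` rewinds 2080-11-07 to 2080-11-01.
29 days remain in November 2080 after the 1st (30 − 1).
Full months from December 2080 through January 2084 contribute their day counts.
Then 13 days into February 2084.
Total: 29 + 31 + 31 + 28 + 31 + 30 + 31 + 30 + 31 + 31 + 30 + 31 + 30 + 31 + 31 + 28 + 31 + 30 + 31 + 30 + 31 + 31 + 30 + 31 + 30 + 31 + 31 + 28 + 31 + 30 + 31 + 30 + 31 + 31 + 30 + 31 + 30 + 31 + 31 + 13 = 1199.

1199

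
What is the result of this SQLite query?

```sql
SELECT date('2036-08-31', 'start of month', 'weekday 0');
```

2036-08-03

`start of month` rewinds 2036-08-31 to 2036-08-01.
`weekday 0` advances to the next Sunday; 2036-08-01 is a Friday, so it moves forward to 2036-08-03.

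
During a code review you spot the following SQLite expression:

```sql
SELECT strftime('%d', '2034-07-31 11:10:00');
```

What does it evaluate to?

31

`%d` extracts the 2-digit day of month: 31.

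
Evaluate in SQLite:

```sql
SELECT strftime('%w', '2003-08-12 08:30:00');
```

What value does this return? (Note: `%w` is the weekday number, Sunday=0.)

2

2003-08-12 is a Tuesday; with Sunday=0 that is 2.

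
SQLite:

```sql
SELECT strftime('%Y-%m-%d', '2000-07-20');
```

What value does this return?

2000-07-20

`%Y-%m-%d` extracts the ISO date: 2000-07-20.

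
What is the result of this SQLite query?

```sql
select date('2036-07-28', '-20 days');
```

Going back 20 days within July lands on 2036-07-08.

2036-07-08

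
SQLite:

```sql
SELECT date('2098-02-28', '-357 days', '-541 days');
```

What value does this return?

Applying '-357 days' to 2098-02-28: counting 357 days back gives 2097-03-08.
Applying '-541 days' to 2097-03-08: counting 541 days back gives 2095-09-14.

2095-09-14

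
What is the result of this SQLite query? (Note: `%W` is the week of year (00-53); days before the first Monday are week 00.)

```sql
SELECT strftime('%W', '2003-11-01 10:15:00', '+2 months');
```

00

First apply '+2 months': 2003-11-01 10:15:00 → 2004-01-01 10:15:00.
2004-01-01 is a Thursday. SQLite's %W counts Mondays since the year started; the result is 00.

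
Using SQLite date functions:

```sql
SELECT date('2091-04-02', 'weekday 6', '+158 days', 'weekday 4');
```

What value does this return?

`weekday 6` advances to the next Saturday; 2091-04-02 is a Monday, so it moves forward to 2091-04-07.
Applying '+158 days' to 2091-04-07: counting 158 days forward gives 2091-09-12.
`weekday 4` advances to the next Thursday; 2091-09-12 is a Wednesday, so it moves forward to 2091-09-13.

2091-09-13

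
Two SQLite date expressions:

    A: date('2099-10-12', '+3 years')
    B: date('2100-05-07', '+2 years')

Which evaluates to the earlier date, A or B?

A = 2102-10-12.
B = 2102-05-07.
B is earlier.

B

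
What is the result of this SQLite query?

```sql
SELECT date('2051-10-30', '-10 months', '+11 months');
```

2051-11-30

Adding -10 months to 2051-10-30 gives 2050-12-30.
Adding +11 months to 2050-12-30 gives 2051-11-30.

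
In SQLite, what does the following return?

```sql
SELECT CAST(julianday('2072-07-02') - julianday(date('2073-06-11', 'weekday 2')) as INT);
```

`weekday 2` advances to the next Tuesday; 2073-06-11 is a Sunday, so it moves forward to 2073-06-13.
29 days remain in July 2072 after the 2nd (31 − 2).
Full months from August 2072 through May 2073 contribute their day counts.
Then 13 days into June 2073.
Total: 29 + 31 + 30 + 31 + 30 + 31 + 31 + 28 + 31 + 30 + 31 + 13 = 346.
The subtraction is earlier − later, so the result is −346 → -346.

-346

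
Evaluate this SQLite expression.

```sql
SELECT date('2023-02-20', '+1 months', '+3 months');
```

Adding +1 month to 2023-02-20 gives 2023-03-20.
Adding +3 months to 2023-03-20 gives 2023-06-20.

2023-06-20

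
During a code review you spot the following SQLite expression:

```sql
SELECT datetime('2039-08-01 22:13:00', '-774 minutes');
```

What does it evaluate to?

774 minutes = 12h 54m; -774 minutes from 2039-08-01 22:13:00 is 2039-08-01 09:19:00.

2039-08-01 09:19:00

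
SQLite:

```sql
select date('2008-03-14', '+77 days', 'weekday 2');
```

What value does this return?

2008-06-03

Applying '+77 days' to 2008-03-14: counting 77 days forward gives 2008-05-30.
`weekday 2` advances to the next Tuesday; 2008-05-30 is a Friday, so it moves forward to 2008-06-03.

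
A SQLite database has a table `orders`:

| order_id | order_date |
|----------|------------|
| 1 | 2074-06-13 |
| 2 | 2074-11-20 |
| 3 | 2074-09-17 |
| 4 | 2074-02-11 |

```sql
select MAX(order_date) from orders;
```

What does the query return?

2074-11-20

MAX over {2074-02-11, 2074-06-13, 2074-09-17, 2074-11-20}.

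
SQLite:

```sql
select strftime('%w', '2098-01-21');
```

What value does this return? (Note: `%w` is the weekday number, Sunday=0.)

2098-01-21 is a Tuesday; with Sunday=0 that is 2.

2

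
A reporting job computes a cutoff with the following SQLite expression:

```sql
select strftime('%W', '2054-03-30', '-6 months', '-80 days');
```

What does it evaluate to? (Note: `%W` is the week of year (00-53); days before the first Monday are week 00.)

27

First apply '-6 months', '-80 days': 2054-03-30 → 2053-07-12.
2053-07-12 is a Saturday. SQLite's %W counts Mondays since the year started; the result is 27.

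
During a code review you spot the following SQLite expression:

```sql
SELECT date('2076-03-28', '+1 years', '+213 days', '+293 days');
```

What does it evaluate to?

Adding +1 year to 2076-03-28 gives 2077-03-28.
Applying '+213 days' to 2077-03-28: counting 213 days forward gives 2077-10-27.
Applying '+293 days' to 2077-10-27: counting 293 days forward gives 2078-08-16.

2078-08-16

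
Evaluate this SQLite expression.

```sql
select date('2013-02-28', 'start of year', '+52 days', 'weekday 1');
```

`start of year` rewinds 2013-02-28 to 2013-01-01.
Applying '+52 days' to 2013-01-01: counting 52 days forward gives 2013-02-22.
`weekday 1` advances to the next Monday; 2013-02-22 is a Friday, so it moves forward to 2013-02-25.

2013-02-25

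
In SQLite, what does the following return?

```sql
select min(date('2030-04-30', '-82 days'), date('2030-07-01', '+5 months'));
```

2030-02-07

date('2030-04-30', '-82 days') → 2030-02-07.
date('2030-07-01', '+5 months') → 2030-12-01.
Earlier of the two is 2030-02-07.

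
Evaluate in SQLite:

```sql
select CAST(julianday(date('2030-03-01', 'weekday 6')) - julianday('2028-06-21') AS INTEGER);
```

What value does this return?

619

`weekday 6` advances to the next Saturday; 2030-03-01 is a Friday, so it moves forward to 2030-03-02.
9 days remain in June 2028 after the 21st (30 − 21).
Full months from July 2028 through February 2030 contribute their day counts.
Then 2 days into March 2030.
Total: 9 + 31 + 31 + 30 + 31 + 30 + 31 + 31 + 28 + 31 + 30 + 31 + 30 + 31 + 31 + 30 + 31 + 30 + 31 + 31 + 28 + 2 = 619.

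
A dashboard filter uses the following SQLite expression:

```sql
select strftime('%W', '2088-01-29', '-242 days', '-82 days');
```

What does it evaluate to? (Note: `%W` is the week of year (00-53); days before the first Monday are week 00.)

First apply '-242 days', '-82 days': 2088-01-29 → 2087-03-11.
2087-03-11 is a Tuesday. SQLite's %W counts Mondays since the year started; the result is 10.

10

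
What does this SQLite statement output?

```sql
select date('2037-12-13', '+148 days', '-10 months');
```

2037-07-10

Applying '+148 days' to 2037-12-13: counting 148 days forward gives 2038-05-10.
Adding -10 months to 2038-05-10 gives 2037-07-10.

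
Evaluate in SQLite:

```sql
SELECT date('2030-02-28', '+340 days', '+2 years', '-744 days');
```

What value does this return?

Applying '+340 days' to 2030-02-28: counting 340 days forward gives 2031-02-03.
Adding +2 years to 2031-02-03 gives 2033-02-03.
Applying '-744 days' to 2033-02-03: counting 744 days back gives 2031-01-21.

2031-01-21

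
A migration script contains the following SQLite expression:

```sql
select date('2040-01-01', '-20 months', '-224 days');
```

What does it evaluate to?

2037-09-19

Adding -20 months to 2040-01-01 gives 2038-05-01.
Applying '-224 days' to 2038-05-01: counting 224 days back gives 2037-09-19.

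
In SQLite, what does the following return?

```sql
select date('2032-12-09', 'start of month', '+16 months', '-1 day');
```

`start of month` rewinds 2032-12-09 to 2032-12-01.
Adding +16 months to 2032-12-01 gives 2034-04-01.
Going back 1 day from 2034-04-01 reaches 2034-03-31 (last day of March, 31 days).

2034-03-31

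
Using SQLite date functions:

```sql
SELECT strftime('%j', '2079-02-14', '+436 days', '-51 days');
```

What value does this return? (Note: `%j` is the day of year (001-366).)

First apply '+436 days', '-51 days': 2079-02-14 → 2080-03-05.
Day-of-year for 2080-03-05: days since 2080-01-01 inclusive = 65, zero-padded to 065.

065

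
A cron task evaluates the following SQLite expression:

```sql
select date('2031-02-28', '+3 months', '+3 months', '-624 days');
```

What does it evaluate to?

2029-12-12

Adding +3 months to 2031-02-28 gives 2031-05-28.
Adding +3 months to 2031-05-28 gives 2031-08-28.
Applying '-624 days' to 2031-08-28: counting 624 days back gives 2029-12-12.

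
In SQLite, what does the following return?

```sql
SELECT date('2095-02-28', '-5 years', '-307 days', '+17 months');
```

Adding -5 years to 2095-02-28 gives 2090-02-28.
Applying '-307 days' to 2090-02-28: counting 307 days back gives 2089-04-27.
Adding +17 months to 2089-04-27 gives 2090-09-27.

2090-09-27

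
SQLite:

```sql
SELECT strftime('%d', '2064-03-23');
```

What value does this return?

23

`%d` extracts the 2-digit day of month: 23.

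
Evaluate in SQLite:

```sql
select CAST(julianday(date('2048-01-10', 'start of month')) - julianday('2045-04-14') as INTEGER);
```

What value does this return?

`start of month` rewinds 2048-01-10 to 2048-01-01.
16 days remain in April 2045 after the 14th (30 − 14).
Full months from May 2045 through December 2047 contribute their day counts.
Then 1 day into January 2048.
Total: 16 + 31 + 30 + 31 + 31 + 30 + 31 + 30 + 31 + 31 + 28 + 31 + 30 + 31 + 30 + 31 + 31 + 30 + 31 + 30 + 31 + 31 + 28 + 31 + 30 + 31 + 30 + 31 + 31 + 30 + 31 + 30 + 31 + 1 = 992.

992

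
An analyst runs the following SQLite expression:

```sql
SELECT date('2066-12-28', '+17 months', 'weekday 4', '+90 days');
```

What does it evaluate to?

Adding +17 months to 2066-12-28 gives 2068-05-28.
`weekday 4` advances to the next Thursday; 2068-05-28 is a Monday, so it moves forward to 2068-05-31.
Applying '+90 days' to 2068-05-31: counting 90 days forward gives 2068-08-29.

2068-08-29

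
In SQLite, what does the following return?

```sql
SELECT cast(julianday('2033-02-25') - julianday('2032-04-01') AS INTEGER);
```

29 days remain in April 2032 after the 1st (30 − 1).
Full months from May 2032 through January 2033 contribute their day counts.
Then 25 days into February 2033.
Total: 29 + 31 + 30 + 31 + 31 + 30 + 31 + 30 + 31 + 31 + 25 = 330.

330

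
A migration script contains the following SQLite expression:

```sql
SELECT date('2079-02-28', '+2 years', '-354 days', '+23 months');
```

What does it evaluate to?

2082-02-11

Adding +2 years to 2079-02-28 gives 2081-02-28.
Applying '-354 days' to 2081-02-28: counting 354 days back gives 2080-03-11.
Adding +23 months to 2080-03-11 gives 2082-02-11.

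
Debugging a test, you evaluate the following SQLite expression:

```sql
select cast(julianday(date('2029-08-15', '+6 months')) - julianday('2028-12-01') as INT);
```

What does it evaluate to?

Adding +6 months to 2029-08-15 gives 2030-02-15.
30 days remain in December 2028 after the 1st (31 − 1).
Full months from January 2029 through January 2030 contribute their day counts.
Then 15 days into February 2030.
Total: 30 + 31 + 28 + 31 + 30 + 31 + 30 + 31 + 31 + 30 + 31 + 30 + 31 + 31 + 15 = 441.

441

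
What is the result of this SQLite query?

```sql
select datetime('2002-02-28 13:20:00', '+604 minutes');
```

2002-02-28 23:24:00

604 minutes = 10h 4m; +604 minutes from 2002-02-28 13:20:00 is 2002-02-28 23:24:00.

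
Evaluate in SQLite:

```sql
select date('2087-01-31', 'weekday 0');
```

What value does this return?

`weekday 0` advances to the next Sunday; 2087-01-31 is a Friday, so it moves forward to 2087-02-02.

2087-02-02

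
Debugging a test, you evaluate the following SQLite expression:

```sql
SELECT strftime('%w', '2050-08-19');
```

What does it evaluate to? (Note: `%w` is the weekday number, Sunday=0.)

5

2050-08-19 is a Friday; with Sunday=0 that is 5.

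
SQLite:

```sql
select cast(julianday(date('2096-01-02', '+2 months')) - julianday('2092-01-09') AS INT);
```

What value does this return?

1514

Adding +2 months to 2096-01-02 gives 2096-03-02.
22 days remain in January 2092 after the 9th (31 − 9).
Full months from February 2092 through February 2096 contribute their day counts.
Then 2 days into March 2096.
Total: 22 + 29 + 31 + 30 + 31 + 30 + 31 + 31 + 30 + 31 + 30 + 31 + 31 + 28 + 31 + 30 + 31 + 30 + 31 + 31 + 30 + 31 + 30 + 31 + 31 + 28 + 31 + 30 + 31 + 30 + 31 + 31 + 30 + 31 + 30 + 31 + 31 + 28 + 31 + 30 + 31 + 30 + 31 + 31 + 30 + 31 + 30 + 31 + 31 + 29 + 2 = 1514.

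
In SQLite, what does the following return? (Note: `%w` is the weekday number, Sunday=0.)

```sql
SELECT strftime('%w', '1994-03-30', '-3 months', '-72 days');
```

2

First apply '-3 months', '-72 days': 1994-03-30 → 1993-10-19.
1993-10-19 is a Tuesday; with Sunday=0 that is 2.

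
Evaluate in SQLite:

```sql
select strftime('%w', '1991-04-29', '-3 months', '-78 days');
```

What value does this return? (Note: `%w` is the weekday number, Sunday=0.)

1

First apply '-3 months', '-78 days': 1991-04-29 → 1990-11-12.
1990-11-12 is a Monday; with Sunday=0 that is 1.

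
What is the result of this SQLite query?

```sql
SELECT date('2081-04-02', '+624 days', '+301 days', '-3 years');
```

2080-10-14

Applying '+624 days' to 2081-04-02: counting 624 days forward gives 2082-12-17.
Applying '+301 days' to 2082-12-17: counting 301 days forward gives 2083-10-14.
Adding -3 years to 2083-10-14 gives 2080-10-14.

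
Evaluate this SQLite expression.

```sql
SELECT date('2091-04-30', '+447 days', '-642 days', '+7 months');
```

Applying '+447 days' to 2091-04-30: counting 447 days forward gives 2092-07-20.
Applying '-642 days' to 2092-07-20: counting 642 days back gives 2090-10-17.
Adding +7 months to 2090-10-17 gives 2091-05-17.

2091-05-17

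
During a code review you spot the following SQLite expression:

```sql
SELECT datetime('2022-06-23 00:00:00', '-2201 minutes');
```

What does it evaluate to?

2022-06-21 11:19:00

2201 minutes = 36h 41m; -2201 minutes from 2022-06-23 00:00:00 is 2022-06-21 11:19:00 (crosses midnight).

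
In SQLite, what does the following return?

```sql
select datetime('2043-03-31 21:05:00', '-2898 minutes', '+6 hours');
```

2043-03-30 02:47:00

2898 minutes = 48h 18m; -2898 minutes from 2043-03-31 21:05:00 is 2043-03-29 20:47:00 (crosses midnight).
+6 hours from 2043-03-29 20:47:00 is 2043-03-30 02:47:00 (crosses midnight).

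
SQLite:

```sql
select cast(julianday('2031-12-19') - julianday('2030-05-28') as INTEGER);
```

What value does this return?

3 days remain in May 2030 after the 28th (31 − 28).
Full months from June 2030 through November 2031 contribute their day counts.
Then 19 days into December 2031.
Total: 3 + 30 + 31 + 31 + 30 + 31 + 30 + 31 + 31 + 28 + 31 + 30 + 31 + 30 + 31 + 31 + 30 + 31 + 30 + 19 = 570.

570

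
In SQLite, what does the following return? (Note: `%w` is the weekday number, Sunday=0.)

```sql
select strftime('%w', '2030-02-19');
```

2030-02-19 is a Tuesday; with Sunday=0 that is 2.

2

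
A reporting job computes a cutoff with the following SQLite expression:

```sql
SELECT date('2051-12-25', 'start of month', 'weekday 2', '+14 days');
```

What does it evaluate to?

`start of month` rewinds 2051-12-25 to 2051-12-01.
`weekday 2` advances to the next Tuesday; 2051-12-01 is a Friday, so it moves forward to 2051-12-05.
Advancing 14 more days within December lands on 2051-12-19.

2051-12-19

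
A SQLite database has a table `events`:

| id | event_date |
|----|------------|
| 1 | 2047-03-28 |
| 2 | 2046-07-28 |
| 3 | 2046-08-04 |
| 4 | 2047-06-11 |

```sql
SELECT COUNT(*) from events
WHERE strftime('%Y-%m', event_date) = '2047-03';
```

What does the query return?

Rows with year-month 2047-03: 2047-03-28 → 1.

1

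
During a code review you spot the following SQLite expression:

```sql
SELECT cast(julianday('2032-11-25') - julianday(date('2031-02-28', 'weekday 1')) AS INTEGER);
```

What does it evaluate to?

`weekday 1` advances to the next Monday; 2031-02-28 is a Friday, so it moves forward to 2031-03-03.
28 days remain in March 2031 after the 3rd (31 − 3).
Full months from April 2031 through October 2032 contribute their day counts.
Then 25 days into November 2032.
Total: 28 + 30 + 31 + 30 + 31 + 31 + 30 + 31 + 30 + 31 + 31 + 29 + 31 + 30 + 31 + 30 + 31 + 31 + 30 + 31 + 25 = 633.

633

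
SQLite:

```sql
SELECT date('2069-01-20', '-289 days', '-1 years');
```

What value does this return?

2067-04-06

Applying '-289 days' to 2069-01-20: counting 289 days back gives 2068-04-06.
Adding -1 year to 2068-04-06 gives 2067-04-06.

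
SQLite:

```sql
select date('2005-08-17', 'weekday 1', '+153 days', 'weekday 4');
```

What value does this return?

2006-01-26

`weekday 1` advances to the next Monday; 2005-08-17 is a Wednesday, so it moves forward to 2005-08-22.
Applying '+153 days' to 2005-08-22: counting 153 days forward gives 2006-01-22.
`weekday 4` advances to the next Thursday; 2006-01-22 is a Sunday, so it moves forward to 2006-01-26.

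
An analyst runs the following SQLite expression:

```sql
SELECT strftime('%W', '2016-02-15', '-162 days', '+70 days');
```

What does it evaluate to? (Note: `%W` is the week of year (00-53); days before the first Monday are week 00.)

First apply '-162 days', '+70 days': 2016-02-15 → 2015-11-15.
2015-11-15 is a Sunday. SQLite's %W counts Mondays since the year started; the result is 45.

45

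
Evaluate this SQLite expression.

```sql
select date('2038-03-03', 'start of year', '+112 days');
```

`start of year` rewinds 2038-03-03 to 2038-01-01.
Applying '+112 days' to 2038-01-01: counting 112 days forward gives 2038-04-23.

2038-04-23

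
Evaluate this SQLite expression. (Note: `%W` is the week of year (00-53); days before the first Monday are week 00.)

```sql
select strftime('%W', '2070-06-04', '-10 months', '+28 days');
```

First apply '-10 months', '+28 days': 2070-06-04 → 2069-09-01.
2069-09-01 is a Sunday. SQLite's %W counts Mondays since the year started; the result is 34.

34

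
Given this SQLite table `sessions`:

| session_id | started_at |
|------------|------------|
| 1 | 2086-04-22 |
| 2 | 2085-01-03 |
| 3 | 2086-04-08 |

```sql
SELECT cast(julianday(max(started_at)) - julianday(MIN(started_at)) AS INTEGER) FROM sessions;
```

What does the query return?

MIN = 2085-01-03, MAX = 2086-04-22.
28 days remain in January 2085 after the 3rd (31 − 3).
Full months from February 2085 through March 2086 contribute their day counts.
Then 22 days into April 2086.
Total: 28 + 28 + 31 + 30 + 31 + 30 + 31 + 31 + 30 + 31 + 30 + 31 + 31 + 28 + 31 + 22 = 474.

474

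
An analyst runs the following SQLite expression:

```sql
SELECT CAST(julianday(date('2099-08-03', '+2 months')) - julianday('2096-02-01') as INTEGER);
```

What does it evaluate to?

Adding +2 months to 2099-08-03 gives 2099-10-03.
28 days remain in February 2096 after the 1st (29 − 1).
Full months from March 2096 through September 2099 contribute their day counts.
Then 3 days into October 2099.
Total: 28 + 31 + 30 + 31 + 30 + 31 + 31 + 30 + 31 + 30 + 31 + 31 + 28 + 31 + 30 + 31 + 30 + 31 + 31 + 30 + 31 + 30 + 31 + 31 + 28 + 31 + 30 + 31 + 30 + 31 + 31 + 30 + 31 + 30 + 31 + 31 + 28 + 31 + 30 + 31 + 30 + 31 + 31 + 30 + 3 = 1340.

1340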